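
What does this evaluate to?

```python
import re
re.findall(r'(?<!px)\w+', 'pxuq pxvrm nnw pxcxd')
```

['pxuq', 'pxvrm', 'nnw', 'pxcxd']

A negative assertion filters positions out without eating any characters.
Matches: at [0:4] → 'pxuq'; at [5:10] → 'pxvrm'; at [11:14] → 'nnw'; at [15:20] → 'pxcxd'.
No capturing groups, so `findall` returns the 4 full match strings.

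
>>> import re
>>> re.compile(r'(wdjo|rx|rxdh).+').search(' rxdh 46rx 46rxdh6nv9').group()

'rxdh 46rx 46rxdh6nv9'

The match spans [1:21] → 'rxdh 46rx 46rxdh6nv9'.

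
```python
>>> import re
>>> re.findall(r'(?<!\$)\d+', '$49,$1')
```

['9']

Because the assertion is negative and zero-width, positions next to the forbidden text are skipped.
Scanning left to right: at [2:3] → '9'.
No capturing groups, so `findall` returns the 1 full match string.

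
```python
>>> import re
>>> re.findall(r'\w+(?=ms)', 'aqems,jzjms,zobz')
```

['aqe', 'jzj']

The positive lookaround only admits positions where the adjacent text matches; those characters stay outside the span.
Scanning left to right: at [0:3] → 'aqe'; at [6:9] → 'jzj'.
`findall` yields the raw match text (2 of them) because the pattern has no groups.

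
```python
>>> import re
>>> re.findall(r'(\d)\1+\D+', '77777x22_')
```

After group 1 captures some text, `\1` only succeeds where that same text appears again.
Scanning left to right: at [0:6] match '77777x', group 1 = '7'; at [6:9] match '22_', group 1 = '2'.
`findall` collects group 1 from each match (2 total).

['7', '2']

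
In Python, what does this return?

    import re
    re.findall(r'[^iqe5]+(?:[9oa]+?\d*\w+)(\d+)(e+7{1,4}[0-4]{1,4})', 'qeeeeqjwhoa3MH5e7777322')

[('5', 'e7777322')]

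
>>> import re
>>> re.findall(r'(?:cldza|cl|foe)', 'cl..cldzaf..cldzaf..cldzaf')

['cl', 'cldza', 'cldza', 'cldza']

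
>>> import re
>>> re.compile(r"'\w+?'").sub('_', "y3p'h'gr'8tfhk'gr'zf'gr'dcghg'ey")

'y3p_gr_gr_gr_ey'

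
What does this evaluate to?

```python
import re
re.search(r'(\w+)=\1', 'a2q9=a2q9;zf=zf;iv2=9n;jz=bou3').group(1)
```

'a2q9'

The match spans [0:9] → 'a2q9=a2q9'.
Captured: group 1 = 'a2q9'.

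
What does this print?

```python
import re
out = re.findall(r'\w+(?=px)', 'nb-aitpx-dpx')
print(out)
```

['ait', 'd']

The positive lookaround only admits positions where the adjacent text matches; those characters stay outside the span.
Scanning left to right: at [3:6] → 'ait'; at [9:10] → 'd'.
`findall` yields the raw match text (2 of them) because the pattern has no groups.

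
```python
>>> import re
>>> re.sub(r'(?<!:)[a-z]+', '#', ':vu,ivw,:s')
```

':v#,#,:s'

`(?!…)`/`(?<!…)` only lets a position through if the neighbouring text does NOT match; no characters are consumed.
Matches: at [2:3] → 'u'; at [4:7] → 'ivw'.
Each match is replaced by '#'.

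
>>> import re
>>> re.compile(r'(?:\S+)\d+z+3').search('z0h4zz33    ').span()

(0, 7)

Pattern: one or more of a non-whitespace character (non-capturing group); then one or more of a digit; then one or more of the literal 'z', then the literal '3'.
`search` walks the string left to right and returns the first match it finds.
The match spans [0:7] → 'z0h4zz3'.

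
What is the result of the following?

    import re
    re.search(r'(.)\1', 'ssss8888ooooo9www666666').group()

'ss'

A backreference is literal: `\1` must see the identical characters the first group matched.
`re.search` scans for the first position where the pattern succeeds.
The match spans [0:2] → 'ss'.
Captured: group 1 = 's'.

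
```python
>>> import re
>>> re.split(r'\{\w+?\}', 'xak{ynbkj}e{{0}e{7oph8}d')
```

Matches to split on: at [3:10] → '{ynbkj}'; at [12:15] → '{0}'; at [16:23] → '{7oph8}'.
`split` removes every match and returns the 4 fragments in between.

['xak', 'e{', 'e', 'd']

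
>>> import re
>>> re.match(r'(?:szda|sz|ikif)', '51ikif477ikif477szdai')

With `match`, the pattern is implicitly anchored at the beginning.
Here the pattern fails at index 0, so the call returns None.

None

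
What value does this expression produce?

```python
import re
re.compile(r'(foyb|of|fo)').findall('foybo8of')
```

['foyb', 'of']

Alternation tries branches left to right and keeps the first one that lets the overall match succeed at that position.
With a single group, `findall` returns only what that group captured — 2 items.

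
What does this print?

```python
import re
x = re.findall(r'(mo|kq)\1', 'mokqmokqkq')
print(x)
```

After group 1 captures some text, `\1` only succeeds where that same text appears again.
`findall` collects group 1 from the one match (1 total).

['kq']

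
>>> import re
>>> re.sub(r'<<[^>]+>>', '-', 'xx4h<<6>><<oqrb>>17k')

Each match is replaced by '-'.

'xx4h--17k'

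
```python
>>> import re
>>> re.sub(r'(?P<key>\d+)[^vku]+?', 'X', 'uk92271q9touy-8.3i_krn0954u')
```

Because the quantifier is non-greedy, it stops expanding at the earliest point where the rest of the pattern can succeed.
`sub` substitutes 'X' at each match site.

'ukXXouy-XX_krnXu'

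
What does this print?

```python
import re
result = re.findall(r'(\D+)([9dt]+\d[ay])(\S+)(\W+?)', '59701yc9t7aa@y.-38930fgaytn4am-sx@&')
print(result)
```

[('yc', '9t7a', 'a@y.-38930fgaytn4am-sx@', '&')]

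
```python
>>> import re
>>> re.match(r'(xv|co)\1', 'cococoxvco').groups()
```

The match spans [0:4] → 'coco'.
Captured: group 1 = 'co'.

('co',)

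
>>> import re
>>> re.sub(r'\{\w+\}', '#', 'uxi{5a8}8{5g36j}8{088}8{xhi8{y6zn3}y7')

Each match is replaced by '#'.

'uxi#8#8#8{xhi8#y7'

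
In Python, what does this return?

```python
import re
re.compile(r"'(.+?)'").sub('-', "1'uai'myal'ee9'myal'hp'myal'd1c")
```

"1-myal-myal-myal'd1c"

The `?` after the quantifier makes it lazy — it takes as little as possible before letting the rest of the pattern try.
`sub` substitutes '-' at each match site.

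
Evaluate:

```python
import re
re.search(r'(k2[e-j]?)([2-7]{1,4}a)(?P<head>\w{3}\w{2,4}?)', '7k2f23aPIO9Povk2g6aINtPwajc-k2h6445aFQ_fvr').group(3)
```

'PIO9P'

The pattern matches the literal 'k2', then optionally a character in [e-j] (captured); then 1 to 4 of a character in [2-7], then the literal 'a' (captured); then exactly 3 of a word character, then 2 to 4 of a word character (lazy) (captured as 'head').
`re.search` tries every starting position until one works.
The match spans [1:12] → 'k2f23aPIO9P'.
Captured: group 1 = 'k2f', group 2 = '23a', group 3 = 'PIO9P'.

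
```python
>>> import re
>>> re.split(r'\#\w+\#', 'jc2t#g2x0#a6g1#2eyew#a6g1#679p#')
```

Matches to split on: at [4:10] → '#g2x0#'; at [14:21] → '#2eyew#'; at [25:31] → '#679p#'.
Each match becomes a cut point; 4 segments remain.

['jc2t', 'a6g1', 'a6g1', '']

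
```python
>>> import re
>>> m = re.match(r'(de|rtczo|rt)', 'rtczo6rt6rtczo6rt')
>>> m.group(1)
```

Branches in `(...|...)` are attempted left-to-right; the first branch that allows the whole pattern to succeed is taken.
`match` is anchored at position 0; if the pattern doesn't fit there, it returns None.
The match spans [0:5] → 'rtczo'.
Captured: group 1 = 'rtczo'.

'rtczo'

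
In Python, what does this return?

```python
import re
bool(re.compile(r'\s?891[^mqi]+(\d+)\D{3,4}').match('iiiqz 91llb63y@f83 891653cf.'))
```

False

`re.match` won't scan ahead — the pattern has to work from the very first character.
Here the pattern fails at index 0, so the call returns None, and `bool(None)` is False.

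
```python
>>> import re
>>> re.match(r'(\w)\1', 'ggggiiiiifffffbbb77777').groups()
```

('g',)

The match spans [0:2] → 'gg'.
Captured: group 1 = 'g'.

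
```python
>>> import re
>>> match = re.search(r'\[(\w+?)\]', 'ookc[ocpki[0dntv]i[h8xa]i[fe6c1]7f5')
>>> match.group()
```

The match spans [10:17] → '[0dntv]'.

'[0dntv]'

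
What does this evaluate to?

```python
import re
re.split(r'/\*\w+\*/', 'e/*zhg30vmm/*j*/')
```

['e/*zhg30vmm', '']

Matches to split on: at [11:16] → '/*j*/'.
`split` removes every match and returns the 2 fragments in between.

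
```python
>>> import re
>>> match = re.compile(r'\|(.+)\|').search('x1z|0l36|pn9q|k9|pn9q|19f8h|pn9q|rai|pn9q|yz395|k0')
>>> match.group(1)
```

`re.search` tries every starting position until one works.
The match spans [3:48] → '|0l36|pn9q|k9|pn9q|19f8h|pn9q|rai|pn9q|yz395|'.
Captured: group 1 = '0l36|pn9q|k9|pn9q|19f8h|pn9q|rai|pn9q|yz395'.

'0l36|pn9q|k9|pn9q|19f8h|pn9q|rai|pn9q|yz395'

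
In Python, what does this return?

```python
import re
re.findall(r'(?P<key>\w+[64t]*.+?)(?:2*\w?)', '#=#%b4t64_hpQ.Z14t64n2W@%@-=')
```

['b4t64_hpQ.', '14t64n2W@']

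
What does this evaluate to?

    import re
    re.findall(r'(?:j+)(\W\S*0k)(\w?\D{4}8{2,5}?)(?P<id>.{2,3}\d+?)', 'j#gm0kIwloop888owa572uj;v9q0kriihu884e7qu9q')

This matches one or more of a literal 'j' (non-capturing group); then a non-word character, then zero or more of a non-whitespace character, then the literal '0k' (captured); then optionally a word character, then exactly 4 of a non-digit, then 2 to 5 of a literal '8' (lazy) (captured); then 2 to 3 of any character, then one or more of a digit (lazy) (captured as 'id').
3 groups means the one result is a tuple of 3 captured strings — 1 here.

[('#gm0kIwloop888owa572uj;v9q0k', 'riihu88', '4e7')]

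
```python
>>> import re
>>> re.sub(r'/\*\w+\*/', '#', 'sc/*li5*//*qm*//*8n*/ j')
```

Matches: at [2:9] → '/*li5*/'; at [9:15] → '/*qm*/'; at [15:21] → '/*8n*/'.
Each match is replaced by '#'.

'sc### j'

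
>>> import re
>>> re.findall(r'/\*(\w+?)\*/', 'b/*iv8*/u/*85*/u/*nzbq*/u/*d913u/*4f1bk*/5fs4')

['iv8', '85', 'nzbq', '4f1bk']

Walking the string: at [1:8] match '/*iv8*/', group 1 = 'iv8'; at [9:15] match '/*85*/', group 1 = '85'; at [16:24] match '/*nzbq*/', group 1 = 'nzbq'; at [32:41] match '/*4f1bk*/', group 1 = '4f1bk'.
`findall` collects group 1 from each match (4 total).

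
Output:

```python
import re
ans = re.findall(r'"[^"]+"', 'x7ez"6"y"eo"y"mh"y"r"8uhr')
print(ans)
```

['"6"', '"eo"', '"mh"', '"r"']

Matches: at [4:7] → '"6"'; at [8:12] → '"eo"'; at [13:17] → '"mh"'; at [18:21] → '"r"'.
Since nothing is captured, `findall` lists the 4 matched substrings directly.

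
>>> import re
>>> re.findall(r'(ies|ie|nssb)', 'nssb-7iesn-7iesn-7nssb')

['nssb', 'ies', 'ies', 'nssb']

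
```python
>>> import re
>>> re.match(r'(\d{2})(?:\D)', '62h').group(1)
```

'62'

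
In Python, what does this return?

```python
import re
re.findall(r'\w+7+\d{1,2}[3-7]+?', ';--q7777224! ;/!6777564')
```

['q7777224', '6777564']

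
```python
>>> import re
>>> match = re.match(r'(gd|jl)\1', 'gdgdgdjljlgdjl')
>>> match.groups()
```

('gd',)

The match spans [0:4] → 'gdgd'.
Captured: group 1 = 'gd'.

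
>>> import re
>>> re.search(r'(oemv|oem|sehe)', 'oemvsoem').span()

Branches in `(...|...)` are attempted left-to-right; the first branch that allows the whole pattern to succeed is taken.
The match spans [0:4] → 'oemv'.

(0, 4)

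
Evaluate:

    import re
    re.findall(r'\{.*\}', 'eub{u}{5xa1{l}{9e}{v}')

Walking the string: at [3:21] → '{u}{5xa1{l}{9e}{v}'.
`findall` yields the raw match text (1 of them) because the pattern has no groups.

['{u}{5xa1{l}{9e}{v}']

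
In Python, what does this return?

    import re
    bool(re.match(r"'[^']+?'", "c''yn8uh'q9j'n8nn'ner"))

False

`re.match` only tries the pattern at the start of the string.
Here the string doesn't start with a match, so the call returns None, and `bool(None)` is False.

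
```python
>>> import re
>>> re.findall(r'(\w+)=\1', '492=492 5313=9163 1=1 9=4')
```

['492', '1']

`\1` has to match the exact text group 1 already captured.
Scanning left to right: at [0:7] match '492=492', group 1 = '492'; at [18:21] match '1=1', group 1 = '1'.
Because there's exactly one group, `findall` drops the full match and keeps group 1 from each hit.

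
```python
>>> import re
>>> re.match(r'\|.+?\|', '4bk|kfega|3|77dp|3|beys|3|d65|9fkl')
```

`re.match` won't scan ahead — the pattern has to work from the very first character.
Here the string doesn't start with a match, so the call returns None.

None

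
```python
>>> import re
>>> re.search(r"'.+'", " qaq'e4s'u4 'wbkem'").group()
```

"'e4s'u4 'wbkem'"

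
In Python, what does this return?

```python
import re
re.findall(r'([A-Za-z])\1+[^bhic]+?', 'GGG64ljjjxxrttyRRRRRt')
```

['G', 'j', 't', 'R']

The backreference `\1` re-matches whatever the first group consumed, character for character.
Scanning left to right: at [0:4] match 'GGG6', group 1 = 'G'; at [6:10] match 'jjjx', group 1 = 'j'; at [12:15] match 'tty', group 1 = 't'; at [15:21] match 'RRRRRt', group 1 = 'R'.
Because there's exactly one group, `findall` drops the full match and keeps group 1 from each hit.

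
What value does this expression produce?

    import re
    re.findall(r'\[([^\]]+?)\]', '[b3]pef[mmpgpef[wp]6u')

One capturing group, so `findall` returns just the captured substring from each match — 2 in all.

['b3', 'mmpgpef[wp']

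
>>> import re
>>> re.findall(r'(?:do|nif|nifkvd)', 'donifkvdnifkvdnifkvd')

['do', 'nif', 'nif', 'nif']

The regex engine tests alternatives in the order written; an earlier branch that matches wins even if a later one would match more.
Walking the string: at [0:2] → 'do'; at [2:5] → 'nif'; at [8:11] → 'nif'; at [14:17] → 'nif'.
With no groups in the pattern, `findall` gives back each whole match — 4 here.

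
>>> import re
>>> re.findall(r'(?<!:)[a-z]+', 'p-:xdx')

['p', 'dx']

The negative lookahead/lookbehind blocks any match where the forbidden context is present.
Matches: at [0:1] → 'p'; at [4:6] → 'dx'.
With no groups in the pattern, `findall` gives back each whole match — 2 here.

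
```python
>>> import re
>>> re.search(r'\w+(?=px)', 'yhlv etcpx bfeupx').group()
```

The `(?=…)`/`(?<=…)` assertion just peeks at neighbouring text; it doesn't advance the match position.
`re.search` scans for the first position where the pattern succeeds.
The match spans [5:8] → 'etc'.

'etc'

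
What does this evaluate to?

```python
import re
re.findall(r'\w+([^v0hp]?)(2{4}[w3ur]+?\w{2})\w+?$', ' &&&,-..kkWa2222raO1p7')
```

The pattern matches one or more of a word character; then optionally any character except [v0hp] (captured); then exactly 4 of a literal '2', then one or more of one of [w3ur] (lazy), then exactly 2 of a word character (captured); then one or more of a word character (lazy); then anchored at the end.
Walking the string: at [8:22] match 'kkWa2222raO1p7', groups = ('', '2222raO').
2 groups means the one result is a tuple of 2 captured strings — 1 here.

[('', '2222raO')]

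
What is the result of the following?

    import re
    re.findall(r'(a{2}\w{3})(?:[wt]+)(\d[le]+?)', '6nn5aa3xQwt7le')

[('aa3xQ', '7l')]

This matches exactly 2 of a literal 'a', then exactly 3 of a word character (captured); then one or more of one of [wt] (non-capturing group); then a digit, then one or more of one of [le] (lazy) (captured).
The `?` after the quantifier makes it lazy — it takes as little as possible before letting the rest of the pattern try.
Scanning left to right: at [4:13] match 'aa3xQwt7l', groups = ('aa3xQ', '7l').
With 2 capturing groups, `findall` returns a 2-tuple per match.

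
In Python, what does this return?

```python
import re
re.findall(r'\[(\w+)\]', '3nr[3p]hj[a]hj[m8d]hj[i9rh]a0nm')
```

['3p', 'a', 'm8d', 'i9rh']

Scanning left to right: at [3:7] match '[3p]', group 1 = '3p'; at [9:12] match '[a]', group 1 = 'a'; at [14:19] match '[m8d]', group 1 = 'm8d'; at [21:27] match '[i9rh]', group 1 = 'i9rh'.
Because there's exactly one group, `findall` drops the full match and keeps group 1 from each hit.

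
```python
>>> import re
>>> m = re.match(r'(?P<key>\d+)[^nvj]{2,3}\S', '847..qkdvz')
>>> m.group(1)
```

The match spans [0:7] → '847..qk'.
Captured: group 1 = '847'.

'847'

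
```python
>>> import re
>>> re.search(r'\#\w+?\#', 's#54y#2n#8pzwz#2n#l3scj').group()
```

The match spans [1:6] → '#54y#'.

'#54y#'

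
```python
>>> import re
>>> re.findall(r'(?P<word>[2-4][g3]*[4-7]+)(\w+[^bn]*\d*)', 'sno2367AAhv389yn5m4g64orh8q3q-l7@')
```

[('2367', 'AAhv389yn5m4g64orh8q3q-l7@')]

The pattern matches a character in [2-4], then zero or more of one of [g3], then one or more of a character in [4-7] (captured as 'word'); then one or more of a word character, then zero or more of any character except [bn], then zero or more of a digit (captured).
Matches: at [3:33] match '2367AAhv389yn5m4g64orh8q3q-l7@', groups = ('2367', 'AAhv389yn5m4g64orh8q3q-l7@').
`findall` packs the 2 group values into a tuple for every match.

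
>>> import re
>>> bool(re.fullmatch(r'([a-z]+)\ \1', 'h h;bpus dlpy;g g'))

For `fullmatch`, every character of the input must be accounted for by the pattern.
Here the string isn't matched end-to-end, so the call returns None, and `bool(None)` is False.

False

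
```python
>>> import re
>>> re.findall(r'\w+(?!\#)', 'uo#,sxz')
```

Because the assertion is negative and zero-width, positions next to the forbidden text are skipped.
Matches: at [0:1] → 'u'; at [4:7] → 'sxz'.
`findall` yields the raw match text (2 of them) because the pattern has no groups.

['u', 'sxz']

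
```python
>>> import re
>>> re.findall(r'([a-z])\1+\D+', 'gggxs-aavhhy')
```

['g']

A backreference is literal: `\1` must see the identical characters the first group matched.
Matches: at [0:12] match 'gggxs-aavhhy', group 1 = 'g'.
With a single group, `findall` returns only what that group captured — 1 item.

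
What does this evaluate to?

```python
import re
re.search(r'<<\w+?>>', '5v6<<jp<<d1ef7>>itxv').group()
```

'<<d1ef7>>'

The match spans [7:16] → '<<d1ef7>>'.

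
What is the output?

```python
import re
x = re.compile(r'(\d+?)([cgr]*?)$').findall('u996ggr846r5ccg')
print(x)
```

[('5', 'ccg')]

Pattern: one or more of a digit (lazy) (captured); then zero or more of one of [cgr] (lazy) (captured); then anchored at the end.
2 groups means the one result is a tuple of 2 captured strings — 1 here.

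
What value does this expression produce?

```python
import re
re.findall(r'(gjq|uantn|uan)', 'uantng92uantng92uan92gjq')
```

['uantn', 'uantn', 'uan', 'gjq']

Alternation isn't longest-match — the leftmost alternative that fits at this position is chosen.
`findall` collects group 1 from each match (4 total).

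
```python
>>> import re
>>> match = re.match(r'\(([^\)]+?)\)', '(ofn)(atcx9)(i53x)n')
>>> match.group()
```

`re.match` won't scan ahead — the pattern has to work from the very first character.
The match spans [0:5] → '(ofn)'.

'(ofn)'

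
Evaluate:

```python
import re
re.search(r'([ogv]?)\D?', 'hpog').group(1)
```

''

Pattern: optionally one of [ogv] (captured); then optionally a non-digit.
Unlike `match`, `search` isn't anchored — it looks for the pattern anywhere in the string.
The match spans [0:1] → 'h'.
Captured: group 1 = ''.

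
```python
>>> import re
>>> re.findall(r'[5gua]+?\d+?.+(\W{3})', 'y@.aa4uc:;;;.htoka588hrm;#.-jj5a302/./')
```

['/./']

This matches one or more of one of [5gua] (lazy); then one or more of a digit (lazy), then one or more of any character; then exactly 3 of a non-word character (captured).
Because there's exactly one group, `findall` drops the full match and keeps group 1 from the one hit.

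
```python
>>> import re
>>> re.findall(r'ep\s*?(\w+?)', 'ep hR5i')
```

The pattern matches the literal 'ep', then zero or more of whitespace (lazy); then one or more of a word character (lazy) (captured).
Lazy quantifiers expand one character at a time until the remainder of the pattern can match.
Walking the string: at [0:4] match 'ep h', group 1 = 'h'.
With a single group, `findall` returns only what that group captured — 1 item.

['h']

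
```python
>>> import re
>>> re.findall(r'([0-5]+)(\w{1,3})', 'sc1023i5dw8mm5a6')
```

[('1023', 'i5d'), ('5', 'a6')]

The pattern matches one or more of a character in [0-5] (captured); then 1 to 3 of a word character (captured).
Scanning left to right: at [2:9] match '1023i5d', groups = ('1023', 'i5d'); at [13:16] match '5a6', groups = ('5', 'a6').
2 groups means each result is a tuple of 2 captured strings — 2 here.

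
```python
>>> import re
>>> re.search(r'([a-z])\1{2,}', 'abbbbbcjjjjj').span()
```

(1, 6)

A backreference is literal: `\1` must see the identical characters the first group matched.
Unlike `match`, `search` isn't anchored — it looks for the pattern anywhere in the string.
The match spans [1:6] → 'bbbbb'.
Captured: group 1 = 'b'.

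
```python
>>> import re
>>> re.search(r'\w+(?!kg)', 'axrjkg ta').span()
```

Because the assertion is negative and zero-width, positions next to the forbidden text are skipped.
`search` walks the string left to right and returns the first match it finds.
The match spans [0:6] → 'axrjkg'.

(0, 6)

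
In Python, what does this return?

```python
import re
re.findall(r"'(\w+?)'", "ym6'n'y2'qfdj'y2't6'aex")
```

['n', 'qfdj', 't6']

Walking the string: at [3:6] match "'n'", group 1 = 'n'; at [8:14] match "'qfdj'", group 1 = 'qfdj'; at [16:20] match "'t6'", group 1 = 't6'.
Because there's exactly one group, `findall` drops the full match and keeps group 1 from each hit.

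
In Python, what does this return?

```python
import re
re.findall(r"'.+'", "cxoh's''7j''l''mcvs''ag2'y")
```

With no groups in the pattern, `findall` gives back each whole match — 1 here.

["'s''7j''l''mcvs''ag2'"]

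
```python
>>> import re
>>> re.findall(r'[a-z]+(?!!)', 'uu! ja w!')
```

['u', 'ja']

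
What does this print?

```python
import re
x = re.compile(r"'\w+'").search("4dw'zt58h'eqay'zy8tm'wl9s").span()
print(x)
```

(3, 10)

The match spans [3:10] → "'zt58h'".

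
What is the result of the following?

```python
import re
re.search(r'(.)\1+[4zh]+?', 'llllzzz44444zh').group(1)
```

'l'

After group 1 captures some text, `\1` only succeeds where that same text appears again.
`re.search` scans for the first position where the pattern succeeds.
The match spans [0:5] → 'llllz'.
Captured: group 1 = 'l'.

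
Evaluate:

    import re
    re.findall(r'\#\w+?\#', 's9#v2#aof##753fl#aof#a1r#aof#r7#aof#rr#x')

['#v2#', '#753fl#', '#a1r#', '#r7#', '#rr#']

Scanning left to right: at [2:6] → '#v2#'; at [10:17] → '#753fl#'; at [20:25] → '#a1r#'; at [28:32] → '#r7#'; at [35:39] → '#rr#'.
No capturing groups, so `findall` returns the 5 full match strings.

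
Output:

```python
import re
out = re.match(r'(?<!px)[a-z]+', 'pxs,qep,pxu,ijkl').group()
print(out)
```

pxs

`(?!…)`/`(?<!…)` only lets a position through if the neighbouring text does NOT match; no characters are consumed.
`re.match` won't scan ahead — the pattern has to work from the very first character.
The match spans [0:3] → 'pxs'.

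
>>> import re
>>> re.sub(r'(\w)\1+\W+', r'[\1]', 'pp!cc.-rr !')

`\1` is not a pattern — it's the concrete string captured by group 1, re-applied verbatim.
Matches: at [0:3] → 'pp!'; at [3:7] → 'cc.-'; at [7:11] → 'rr !'.
Each match is replaced using the text its own group 1 captured.

'[p][c][r]'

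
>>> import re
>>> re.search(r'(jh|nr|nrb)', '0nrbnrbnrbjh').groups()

The match spans [1:3] → 'nr'.
Captured: group 1 = 'nr'.

('nr',)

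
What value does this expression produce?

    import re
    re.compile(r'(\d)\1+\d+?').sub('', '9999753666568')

'5368'

`\1` has to match the exact text group 1 already captured.
Matches: at [0:5] → '99997'; at [7:11] → '6665'.
`sub` substitutes '' at each match site.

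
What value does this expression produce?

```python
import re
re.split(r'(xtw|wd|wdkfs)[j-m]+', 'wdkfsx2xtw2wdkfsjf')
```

['', 'wd', 'fsx2xtw2', 'wd', 'fsjf']

`|` is ordered: at each position the engine commits to the first alternative that works.
Matches to split on: at [0:3] → 'wdk'; at [11:14] → 'wdk'.
With a capturing group present, the delimiter's captured portion is kept in the result list.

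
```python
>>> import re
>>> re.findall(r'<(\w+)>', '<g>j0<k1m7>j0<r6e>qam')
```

['g', 'k1m7', 'r6e']

Because there's exactly one group, `findall` drops the full match and keeps group 1 from each hit.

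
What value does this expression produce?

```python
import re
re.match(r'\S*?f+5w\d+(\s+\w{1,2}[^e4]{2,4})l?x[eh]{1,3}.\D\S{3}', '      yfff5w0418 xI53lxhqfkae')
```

The pattern matches zero or more of a non-whitespace character (lazy); then one or more of a literal 'f', then the literal '5w', then one or more of a digit; then one or more of whitespace, then 1 to 2 of a word character, then 2 to 4 of any character except [e4] (captured); then optionally a literal 'l', then a literal 'x', then 1 to 3 of one of [eh]; then any character, then a non-digit; then exactly 3 of a non-whitespace character.
`re.match` won't scan ahead — the pattern has to work from the very first character.
Here position 0 doesn't satisfy it, so the call returns None.

None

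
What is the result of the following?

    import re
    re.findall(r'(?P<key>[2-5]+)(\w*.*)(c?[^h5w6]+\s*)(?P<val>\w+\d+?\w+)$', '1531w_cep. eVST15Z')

[('53', '1w_cep. eVS', 'T', '15Z')]

Pattern: one or more of a character in [2-5] (captured as 'key'); then zero or more of a word character, then zero or more of any character (captured); then optionally the literal 'c', then one or more of any character except [h5w6], then zero or more of whitespace (captured); then one or more of a word character, then one or more of a digit (lazy), then one or more of a word character (captured as 'val'); then anchored at the end.
Matches: at [1:18] match '531w_cep. eVST15Z', groups = ('53', '1w_cep. eVS', 'T', '15Z').
`findall` packs the 4 group values into a tuple for every match.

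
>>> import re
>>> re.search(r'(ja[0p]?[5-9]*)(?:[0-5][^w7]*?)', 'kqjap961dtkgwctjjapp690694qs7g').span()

(2, 8)

Pattern: the literal 'ja', then optionally one of [0p], then zero or more of a character in [5-9] (captured); then a character in [0-5], then zero or more of any character except [w7] (lazy) (non-capturing group).
Unlike `match`, `search` isn't anchored — it looks for the pattern anywhere in the string.
The match spans [2:8] → 'jap961'.
Captured: group 1 = 'jap96'.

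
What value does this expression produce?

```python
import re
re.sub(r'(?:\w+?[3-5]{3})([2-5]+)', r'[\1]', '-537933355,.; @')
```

'-[55],.; @'

This matches one or more of a word character (lazy), then exactly 3 of a character in [3-5] (non-capturing group); then one or more of a character in [2-5] (captured).
Matches: at [1:10] → '537933355'.
The replacement refers to a captured group, so each match is rewritten using its own captured text.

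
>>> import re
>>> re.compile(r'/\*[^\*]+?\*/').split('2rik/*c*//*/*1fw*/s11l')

['2rik', '/*', 's11l']

`split` removes every match and returns the 3 fragments in between.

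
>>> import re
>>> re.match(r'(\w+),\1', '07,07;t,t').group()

'07,07'

With `match`, the pattern is implicitly anchored at the beginning.
The match spans [0:5] → '07,07'.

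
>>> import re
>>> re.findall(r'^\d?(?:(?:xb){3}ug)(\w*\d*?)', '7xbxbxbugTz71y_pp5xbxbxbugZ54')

Pattern: anchored at the start of the string; then optionally a digit; then the literal 'xb' repeated 3 times, then the literal 'ug' (non-capturing group); then zero or more of a word character, then zero or more of a digit (lazy) (captured).
Scanning left to right: at [0:29] match '7xbxbxbugTz71y_pp5xbxbxbugZ54', group 1 = 'Tz71y_pp5xbxbxbugZ54'.
Because there's exactly one group, `findall` drops the full match and keeps group 1 from the one hit.

['Tz71y_pp5xbxbxbugZ54']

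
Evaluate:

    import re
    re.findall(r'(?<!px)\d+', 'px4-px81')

['1']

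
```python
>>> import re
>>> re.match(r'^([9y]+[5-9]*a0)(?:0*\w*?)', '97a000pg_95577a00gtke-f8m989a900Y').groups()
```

The match spans [0:6] → '97a000'.
Captured: group 1 = '97a0'.

('97a0',)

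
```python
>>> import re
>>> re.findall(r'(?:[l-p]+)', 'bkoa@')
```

['o']

The pattern matches one or more of a character in [l-p] (non-capturing group).
Walking the string: at [2:3] → 'o'.
Since nothing is captured, `findall` lists the 1 matched substring directly.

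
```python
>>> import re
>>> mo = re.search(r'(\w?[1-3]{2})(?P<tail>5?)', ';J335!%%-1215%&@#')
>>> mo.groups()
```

('J33', '5')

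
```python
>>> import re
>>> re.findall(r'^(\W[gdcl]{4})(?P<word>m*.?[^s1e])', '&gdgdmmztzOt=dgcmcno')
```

[('&gdgd', 'mmzt')]

The pattern matches anchored at the start of the string; then a non-word character, then exactly 4 of one of [gdcl] (captured); then zero or more of the literal 'm', then optionally any character, then any character except [s1e] (captured as 'word').
With 2 capturing groups, `findall` returns a 2-tuple per match.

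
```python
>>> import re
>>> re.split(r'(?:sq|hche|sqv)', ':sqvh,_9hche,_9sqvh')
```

The regex engine tests alternatives in the order written; an earlier branch that matches wins even if a later one would match more.
The string is cut at each match, leaving 4 pieces.

[':', 'vh,_9', ',_9', 'vh']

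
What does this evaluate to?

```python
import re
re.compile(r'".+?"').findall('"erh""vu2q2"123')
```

['"erh"', '"vu2q2"']

A non-greedy quantifier consumes as few characters as it can — just enough that the remainder of the pattern still matches from where it stops; whatever follows it matches normally.
Walking the string: at [0:5] → '"erh"'; at [5:12] → '"vu2q2"'.
No capturing groups, so `findall` returns the 2 full match strings.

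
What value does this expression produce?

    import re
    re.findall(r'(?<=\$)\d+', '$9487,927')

['9487']

Because the assertion is zero-width, the text it checks is not consumed and won't appear in the result.
Matches: at [1:5] → '9487'.
`findall` yields the raw match text (1 of them) because the pattern has no groups.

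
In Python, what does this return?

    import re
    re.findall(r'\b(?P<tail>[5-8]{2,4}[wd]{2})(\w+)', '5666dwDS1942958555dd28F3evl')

[('5666dw', 'DS1942958555dd28F3evl')]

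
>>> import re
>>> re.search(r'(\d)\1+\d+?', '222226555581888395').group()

'222226'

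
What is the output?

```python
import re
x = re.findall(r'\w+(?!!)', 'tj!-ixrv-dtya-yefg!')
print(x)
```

['t', 'ixrv', 'dtya', 'yef']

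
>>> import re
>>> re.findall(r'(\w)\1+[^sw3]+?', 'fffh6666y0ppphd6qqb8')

['f', '6', 'p', 'q']

The backreference `\1` re-matches whatever the first group consumed, character for character.
Because there's exactly one group, `findall` drops the full match and keeps group 1 from each hit.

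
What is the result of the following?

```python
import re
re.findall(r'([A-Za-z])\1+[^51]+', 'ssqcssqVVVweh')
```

`\1` is not a pattern — it's the concrete string captured by group 1, re-applied verbatim.
One capturing group, so `findall` returns just the captured substring from the one match — 1 in all.

['s']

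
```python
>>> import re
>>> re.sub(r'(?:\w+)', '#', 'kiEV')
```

The pattern matches one or more of a word character (non-capturing group).
Every occurrence is swapped for '#'.

'#'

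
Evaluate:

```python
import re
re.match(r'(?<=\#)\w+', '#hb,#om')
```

None

Lookahead/lookbehind check context without consuming it, so the matched span excludes the asserted characters.
`re.match` won't scan ahead — the pattern has to work from the very first character.
Here position 0 doesn't satisfy it, so the call returns None.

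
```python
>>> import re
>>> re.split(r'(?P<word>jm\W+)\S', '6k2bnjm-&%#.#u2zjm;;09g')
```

['6k2bn', 'jm-&%#.#', '2z', 'jm;;', '9g']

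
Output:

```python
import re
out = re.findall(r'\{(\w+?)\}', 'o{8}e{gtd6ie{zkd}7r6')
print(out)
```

['8', 'zkd']

Walking the string: at [1:4] match '{8}', group 1 = '8'; at [12:17] match '{zkd}', group 1 = 'zkd'.
Because there's exactly one group, `findall` drops the full match and keeps group 1 from each hit.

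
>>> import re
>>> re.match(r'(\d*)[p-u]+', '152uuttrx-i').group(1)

The pattern matches zero or more of a digit (captured); then one or more of a character in [p-u].
With `match`, the pattern is implicitly anchored at the beginning.
The match spans [0:8] → '152uuttr'.
Captured: group 1 = '152'.

'152'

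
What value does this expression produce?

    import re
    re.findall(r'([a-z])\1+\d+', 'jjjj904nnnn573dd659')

`\1` is not a pattern — it's the concrete string captured by group 1, re-applied verbatim.
Scanning left to right: at [0:7] match 'jjjj904', group 1 = 'j'; at [7:14] match 'nnnn573', group 1 = 'n'; at [14:19] match 'dd659', group 1 = 'd'.
With a single group, `findall` returns only what that group captured — 3 items.

['j', 'n', 'd']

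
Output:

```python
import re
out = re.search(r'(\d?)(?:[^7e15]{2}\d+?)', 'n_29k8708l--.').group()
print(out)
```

The pattern matches optionally a digit (captured); then exactly 2 of any character except [7e15], then one or more of a digit (lazy) (non-capturing group).
`re.search` scans for the first position where the pattern succeeds.
The match spans [0:3] → 'n_2'.
Captured: group 1 = ''.

n_2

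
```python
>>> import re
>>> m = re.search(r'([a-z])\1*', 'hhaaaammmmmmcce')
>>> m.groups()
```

The match spans [0:2] → 'hh'.
Captured: group 1 = 'h'.

('h',)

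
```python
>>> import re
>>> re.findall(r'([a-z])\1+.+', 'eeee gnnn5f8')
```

['e']

A backreference is literal: `\1` must see the identical characters the first group matched.
Walking the string: at [0:12] match 'eeee gnnn5f8', group 1 = 'e'.
`findall` collects group 1 from the one match (1 total).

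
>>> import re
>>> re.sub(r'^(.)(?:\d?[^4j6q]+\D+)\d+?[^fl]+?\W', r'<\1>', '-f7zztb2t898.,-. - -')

Each match is replaced using the text its own group 1 captured.

'<->,-. - -'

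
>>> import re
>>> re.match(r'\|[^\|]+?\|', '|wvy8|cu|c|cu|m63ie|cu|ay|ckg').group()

'|wvy8|'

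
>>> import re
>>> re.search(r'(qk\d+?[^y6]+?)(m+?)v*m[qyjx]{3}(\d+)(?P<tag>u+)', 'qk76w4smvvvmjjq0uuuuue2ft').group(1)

Pattern: the literal 'qk', then one or more of a digit (lazy), then one or more of any character except [y6] (lazy) (captured); then one or more of a literal 'm' (lazy) (captured); then zero or more of the literal 'v', then the literal 'm', then exactly 3 of one of [qyjx]; then one or more of a digit (captured); then one or more of a literal 'u' (captured as 'tag').
Unlike `match`, `search` isn't anchored — it looks for the pattern anywhere in the string.
The match spans [0:21] → 'qk76w4smvvvmjjq0uuuuu'.
Captured: group 1 = 'qk76w4s', group 2 = 'm', group 3 = '0', group 4 = 'uuuuu'.

'qk76w4s'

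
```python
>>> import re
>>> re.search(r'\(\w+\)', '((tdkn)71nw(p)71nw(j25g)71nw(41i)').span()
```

Unlike `match`, `search` isn't anchored — it looks for the pattern anywhere in the string.
The match spans [1:7] → '(tdkn)'.

(1, 7)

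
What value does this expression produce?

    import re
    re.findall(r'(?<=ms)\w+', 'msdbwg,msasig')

Because the assertion is zero-width, the text it checks is not consumed and won't appear in the result.
Walking the string: at [2:6] → 'dbwg'; at [9:13] → 'asig'.
`findall` yields the raw match text (2 of them) because the pattern has no groups.

['dbwg', 'asig']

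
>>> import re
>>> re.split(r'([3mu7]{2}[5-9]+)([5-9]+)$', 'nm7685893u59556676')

The group in the pattern means `split` returns the separators' captures alongside the pieces.

['nm768589', '3u5955667', '6', '']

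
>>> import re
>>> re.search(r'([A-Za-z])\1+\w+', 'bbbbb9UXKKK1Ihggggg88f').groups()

('b',)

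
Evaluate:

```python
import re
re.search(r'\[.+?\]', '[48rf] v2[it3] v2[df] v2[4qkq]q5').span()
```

(0, 6)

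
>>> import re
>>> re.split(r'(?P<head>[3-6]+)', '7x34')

['7x', '34', '']

Pattern: one or more of a character in [3-6] (captured as 'head').
Matches to split on: at [2:4] → '34'.
`re.split` interleaves the captured-group text with the surrounding fragments.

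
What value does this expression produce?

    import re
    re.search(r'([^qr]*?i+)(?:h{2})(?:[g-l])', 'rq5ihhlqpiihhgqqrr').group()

'5ihhl'

The pattern matches zero or more of any character except [qr] (lazy), then one or more of a literal 'i' (captured); then exactly 2 of a literal 'h' (non-capturing group); then a character in [g-l] (non-capturing group).
`re.search` tries every starting position until one works.
The match spans [2:7] → '5ihhl'.
Captured: group 1 = '5i'.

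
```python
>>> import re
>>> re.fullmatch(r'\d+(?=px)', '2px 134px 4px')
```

`fullmatch` succeeds only if the pattern covers the string from start to end.
Here there's no way to consume every character, so the call returns None.

None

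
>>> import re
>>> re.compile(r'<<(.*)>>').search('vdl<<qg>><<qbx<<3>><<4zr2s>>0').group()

'<<qg>><<qbx<<3>><<4zr2s>>'

`search` walks the string left to right and returns the first match it finds.
The match spans [3:28] → '<<qg>><<qbx<<3>><<4zr2s>>'.
Captured: group 1 = 'qg>><<qbx<<3>><<4zr2s'.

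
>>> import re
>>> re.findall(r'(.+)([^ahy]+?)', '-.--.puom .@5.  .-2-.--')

This matches one or more of any character (captured); then one or more of any character except [ahy] (lazy) (captured).
Scanning left to right: at [0:23] match '-.--.puom .@5.  .-2-.--', groups = ('-.--.puom .@5.  .-2-.-', '-').
With 2 capturing groups, `findall` returns a 2-tuple per match.

[('-.--.puom .@5.  .-2-.-', '-')]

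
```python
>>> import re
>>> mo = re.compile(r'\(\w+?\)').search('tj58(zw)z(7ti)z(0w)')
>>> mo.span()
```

(4, 8)

`search` walks the string left to right and returns the first match it finds.
The match spans [4:8] → '(zw)'.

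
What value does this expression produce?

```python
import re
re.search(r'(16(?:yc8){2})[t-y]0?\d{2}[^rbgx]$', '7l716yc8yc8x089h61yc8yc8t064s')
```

This matches the literal '16', then the literal 'yc8' repeated 2 times (captured); then a character in [t-y], then optionally a literal '0'; then exactly 2 of a digit, then any character except [rbgx]; then anchored at the end.
Here nothing in the string fits, so the call returns None.

None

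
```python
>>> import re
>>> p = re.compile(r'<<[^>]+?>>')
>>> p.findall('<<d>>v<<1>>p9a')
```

Scanning left to right: at [0:5] → '<<d>>'; at [6:11] → '<<1>>'.
Since nothing is captured, `findall` lists the 2 matched substrings directly.

['<<d>>', '<<1>>']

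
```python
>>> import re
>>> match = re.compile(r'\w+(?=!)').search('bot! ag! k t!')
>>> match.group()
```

Lookahead/lookbehind check context without consuming it, so the matched span excludes the asserted characters.
The match spans [0:3] → 'bot'.

'bot'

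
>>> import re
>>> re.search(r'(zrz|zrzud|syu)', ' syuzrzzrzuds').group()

'syu'

The match spans [1:4] → 'syu'.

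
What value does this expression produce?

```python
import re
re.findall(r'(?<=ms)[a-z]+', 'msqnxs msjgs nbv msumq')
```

['qnxs', 'jgs', 'umq']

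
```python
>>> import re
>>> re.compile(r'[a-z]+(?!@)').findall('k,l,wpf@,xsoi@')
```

['k', 'l', 'wp', 'xso']

Because the assertion is negative and zero-width, positions next to the forbidden text are skipped.
With no groups in the pattern, `findall` gives back each whole match — 4 here.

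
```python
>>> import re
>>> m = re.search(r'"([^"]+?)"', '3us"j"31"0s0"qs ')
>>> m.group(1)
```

'j'

Unlike `match`, `search` isn't anchored — it looks for the pattern anywhere in the string.
The match spans [3:6] → '"j"'.
Captured: group 1 = 'j'.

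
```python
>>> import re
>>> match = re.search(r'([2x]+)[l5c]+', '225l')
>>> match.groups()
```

The pattern matches one or more of one of [2x] (captured); then one or more of one of [l5c].
`re.search` scans for the first position where the pattern succeeds.
The match spans [0:4] → '225l'.
Captured: group 1 = '22'.

('22',)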